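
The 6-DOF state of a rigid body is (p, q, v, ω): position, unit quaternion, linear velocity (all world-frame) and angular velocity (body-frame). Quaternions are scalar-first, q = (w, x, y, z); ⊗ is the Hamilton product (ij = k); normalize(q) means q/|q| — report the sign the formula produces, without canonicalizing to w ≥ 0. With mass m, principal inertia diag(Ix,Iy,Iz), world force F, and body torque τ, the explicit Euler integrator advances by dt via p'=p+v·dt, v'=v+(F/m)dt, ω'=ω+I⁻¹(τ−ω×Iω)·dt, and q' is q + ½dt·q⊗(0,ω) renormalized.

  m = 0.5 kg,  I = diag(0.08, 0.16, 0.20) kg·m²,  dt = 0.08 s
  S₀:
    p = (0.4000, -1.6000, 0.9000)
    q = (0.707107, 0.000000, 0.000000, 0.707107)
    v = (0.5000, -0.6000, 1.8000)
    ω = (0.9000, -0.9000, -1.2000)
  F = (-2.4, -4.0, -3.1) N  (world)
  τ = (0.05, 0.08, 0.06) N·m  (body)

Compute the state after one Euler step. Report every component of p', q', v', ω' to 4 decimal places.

p' = (0.4400, -1.6480, 1.0440)
q' = (0.7392, 0.0508, 0.0000, 0.6715)
v' = (0.1160, -1.2400, 1.3040)
ω' = (0.9068, -0.9248, -1.1501)

p + v·dt = (0.4400, -1.6480, 1.0440)
new velocity v' = (0.1160, -1.2400, 1.3040)
angular accel α = (0.0850, -0.3100, 0.6240)
new body rate ω' = (0.9068, -0.9248, -1.1501)
Hamilton product q⊗(0,ω) = (0.8485284, 1.2727926, 0.0000000, -0.8485284)
q + ½dt·q⊗(0,ω), renormalized = (0.7392, 0.0508, 0.0000, 0.6715)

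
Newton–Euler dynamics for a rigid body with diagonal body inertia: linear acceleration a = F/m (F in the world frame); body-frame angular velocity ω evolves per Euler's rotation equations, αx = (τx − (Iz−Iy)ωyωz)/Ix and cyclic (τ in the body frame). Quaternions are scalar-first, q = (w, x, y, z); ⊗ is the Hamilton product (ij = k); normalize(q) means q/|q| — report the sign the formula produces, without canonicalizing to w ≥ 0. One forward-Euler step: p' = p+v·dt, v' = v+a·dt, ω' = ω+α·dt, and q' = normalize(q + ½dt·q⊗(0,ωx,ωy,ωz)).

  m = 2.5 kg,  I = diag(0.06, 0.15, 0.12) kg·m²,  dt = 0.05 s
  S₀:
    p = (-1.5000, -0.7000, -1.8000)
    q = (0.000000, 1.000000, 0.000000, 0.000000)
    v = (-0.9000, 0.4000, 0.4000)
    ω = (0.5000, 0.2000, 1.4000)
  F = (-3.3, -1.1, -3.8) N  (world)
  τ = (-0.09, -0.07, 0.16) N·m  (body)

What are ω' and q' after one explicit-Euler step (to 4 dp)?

ω' = (0.4320, 0.1907, 1.4629)
q' = (-0.0125, 0.9993, -0.0350, 0.0050)

ω×(Iω) gyroscopic = (-0.0084, -0.0420, 0.0090)
α = I⁻¹(τ − ω×Iω) = (-1.3600, -0.1867, 1.2583)
new body rate ω' = (0.4320, 0.1907, 1.4629)
2q̇ = q⊗(0,ω) = (-0.5000000, 0.0000000, -1.4000000, 0.2000000)
updated quaternion q' = (-0.0125, 0.9993, -0.0350, 0.0050)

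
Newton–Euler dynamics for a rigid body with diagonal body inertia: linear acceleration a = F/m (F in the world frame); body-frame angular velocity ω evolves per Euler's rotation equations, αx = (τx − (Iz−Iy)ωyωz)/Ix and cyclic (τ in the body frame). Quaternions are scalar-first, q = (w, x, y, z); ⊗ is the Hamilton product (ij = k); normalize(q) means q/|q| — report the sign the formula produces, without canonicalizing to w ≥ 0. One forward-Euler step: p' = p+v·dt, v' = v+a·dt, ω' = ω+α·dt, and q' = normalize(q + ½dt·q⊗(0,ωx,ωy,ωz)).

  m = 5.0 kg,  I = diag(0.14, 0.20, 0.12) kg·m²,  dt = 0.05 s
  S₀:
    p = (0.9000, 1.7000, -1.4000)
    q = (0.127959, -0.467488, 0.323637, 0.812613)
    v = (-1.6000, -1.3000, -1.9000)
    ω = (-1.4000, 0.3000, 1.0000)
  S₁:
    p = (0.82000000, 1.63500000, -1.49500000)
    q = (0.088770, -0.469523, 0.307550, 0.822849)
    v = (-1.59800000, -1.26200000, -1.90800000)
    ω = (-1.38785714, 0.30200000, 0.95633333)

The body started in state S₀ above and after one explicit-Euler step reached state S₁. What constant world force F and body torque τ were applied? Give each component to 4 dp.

F = (0.2000, 3.8000, -0.8000)
τ = (0.0100, -0.0200, -0.1300)

rate change Δω = (0.01214286, 0.00200000, -0.04366667)
gyro term ω₀×Iω₀ = (-0.0240, -0.0280, -0.0252)
applied torque τ = (0.0100, -0.0200, -0.1300)
Δv = v₁−v₀ = (0.00200000, 0.03800000, -0.00800000)
F = m·Δv/dt = (0.2000, 3.8000, -0.8000)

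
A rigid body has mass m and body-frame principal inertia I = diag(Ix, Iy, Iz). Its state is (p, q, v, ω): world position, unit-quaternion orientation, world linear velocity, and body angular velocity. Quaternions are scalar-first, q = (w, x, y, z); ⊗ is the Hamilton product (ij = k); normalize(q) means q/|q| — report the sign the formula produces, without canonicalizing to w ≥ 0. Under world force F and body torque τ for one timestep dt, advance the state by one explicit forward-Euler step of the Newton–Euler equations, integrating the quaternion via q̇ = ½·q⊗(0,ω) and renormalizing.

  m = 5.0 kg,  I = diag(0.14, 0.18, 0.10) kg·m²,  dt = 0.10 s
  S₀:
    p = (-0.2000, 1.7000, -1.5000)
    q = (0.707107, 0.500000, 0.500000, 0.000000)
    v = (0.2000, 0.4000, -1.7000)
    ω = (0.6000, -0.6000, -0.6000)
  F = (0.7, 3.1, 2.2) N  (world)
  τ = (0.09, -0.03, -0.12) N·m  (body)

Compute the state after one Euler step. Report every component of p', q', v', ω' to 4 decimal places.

p' = (-0.1800, 1.7400, -1.6700)
q' = (0.7062, 0.5055, 0.4931, -0.0511)
v' = (0.2140, 0.4620, -1.6560)
ω' = (0.6849, -0.6087, -0.7056)

α = I⁻¹(τ − ω×Iω) = (0.8486, -0.0867, -1.0560)
ω + α·dt = (0.6849, -0.6087, -0.7056)
Hamilton product q⊗(0,ω) = (0.0000000, 0.1242642, -0.1242642, -1.0242642)
updated quaternion q' = (0.7062, 0.5055, 0.4931, -0.0511)
p + v·dt = (-0.1800, 1.7400, -1.6700)
v + (F/m)dt = (0.2140, 0.4620, -1.6560)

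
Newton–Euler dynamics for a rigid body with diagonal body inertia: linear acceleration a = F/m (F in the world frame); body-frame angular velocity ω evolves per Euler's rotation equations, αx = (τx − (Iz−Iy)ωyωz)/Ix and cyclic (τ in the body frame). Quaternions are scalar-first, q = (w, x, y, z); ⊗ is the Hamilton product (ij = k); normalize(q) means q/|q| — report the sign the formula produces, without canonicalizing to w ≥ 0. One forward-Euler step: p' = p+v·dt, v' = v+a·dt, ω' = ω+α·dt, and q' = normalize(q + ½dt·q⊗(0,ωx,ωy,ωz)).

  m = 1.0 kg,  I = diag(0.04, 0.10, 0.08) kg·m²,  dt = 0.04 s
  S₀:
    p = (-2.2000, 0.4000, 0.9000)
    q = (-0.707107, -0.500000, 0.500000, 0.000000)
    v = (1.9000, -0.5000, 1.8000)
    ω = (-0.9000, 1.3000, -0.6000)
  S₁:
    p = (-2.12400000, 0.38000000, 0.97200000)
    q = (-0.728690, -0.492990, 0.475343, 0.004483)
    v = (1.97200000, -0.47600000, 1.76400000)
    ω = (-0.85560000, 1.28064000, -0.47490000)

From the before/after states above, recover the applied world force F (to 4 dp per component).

velocity change Δv = (0.07200000, 0.02400000, -0.03600000)
F = m·Δv/dt = (1.8000, 0.6000, -0.9000)

F = (1.8000, 0.6000, -0.9000)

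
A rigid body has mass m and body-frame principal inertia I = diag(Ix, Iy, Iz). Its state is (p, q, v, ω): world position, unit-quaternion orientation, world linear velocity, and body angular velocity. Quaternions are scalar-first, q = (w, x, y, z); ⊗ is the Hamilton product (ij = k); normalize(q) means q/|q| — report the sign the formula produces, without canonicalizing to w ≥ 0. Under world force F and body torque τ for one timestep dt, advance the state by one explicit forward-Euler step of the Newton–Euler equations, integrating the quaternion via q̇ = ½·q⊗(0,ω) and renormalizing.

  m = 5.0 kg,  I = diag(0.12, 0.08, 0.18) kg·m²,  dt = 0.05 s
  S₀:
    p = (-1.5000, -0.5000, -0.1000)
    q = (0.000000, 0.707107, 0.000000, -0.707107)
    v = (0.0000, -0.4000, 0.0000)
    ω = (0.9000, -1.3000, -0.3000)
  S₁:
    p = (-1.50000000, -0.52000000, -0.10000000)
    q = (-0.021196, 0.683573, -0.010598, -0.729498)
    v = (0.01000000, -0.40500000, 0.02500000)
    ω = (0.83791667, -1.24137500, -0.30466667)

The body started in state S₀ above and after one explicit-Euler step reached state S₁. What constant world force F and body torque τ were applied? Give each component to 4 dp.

F = (1.0000, -0.5000, 2.5000)
τ = (-0.1100, 0.1100, 0.0300)

rate change Δω = (-0.06208333, 0.05862500, -0.00466667)
precession coupling = (0.0390, 0.0162, 0.0468)
I·α + gyro = (-0.1100, 0.1100, 0.0300)
velocity change Δv = (0.01000000, -0.00500000, 0.02500000)
F = m·Δv/dt = (1.0000, -0.5000, 2.5000)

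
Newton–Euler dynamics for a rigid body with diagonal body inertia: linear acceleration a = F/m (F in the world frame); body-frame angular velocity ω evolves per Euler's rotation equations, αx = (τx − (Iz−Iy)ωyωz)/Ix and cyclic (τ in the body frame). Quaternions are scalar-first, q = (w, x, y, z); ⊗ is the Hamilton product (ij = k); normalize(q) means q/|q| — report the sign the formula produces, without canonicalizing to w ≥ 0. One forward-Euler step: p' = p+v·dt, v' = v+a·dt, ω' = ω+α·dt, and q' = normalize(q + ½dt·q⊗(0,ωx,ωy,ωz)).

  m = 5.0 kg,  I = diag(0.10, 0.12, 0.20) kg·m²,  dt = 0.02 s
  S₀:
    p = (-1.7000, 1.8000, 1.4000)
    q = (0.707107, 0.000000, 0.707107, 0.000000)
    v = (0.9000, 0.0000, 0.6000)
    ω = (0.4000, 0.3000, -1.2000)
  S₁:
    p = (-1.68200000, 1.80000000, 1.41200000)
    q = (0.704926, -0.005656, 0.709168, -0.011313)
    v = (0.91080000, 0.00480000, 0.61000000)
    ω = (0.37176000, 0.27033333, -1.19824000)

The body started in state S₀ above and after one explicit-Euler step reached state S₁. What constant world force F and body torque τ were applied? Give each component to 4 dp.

Δv = v₁−v₀ = (0.01080000, 0.00480000, 0.01000000)
F = m·Δv/dt = (2.7000, 1.2000, 2.5000)
Δω = ω₁−ω₀ = (-0.02824000, -0.02966667, 0.00176000)
I·α + gyro = (-0.1700, -0.1300, 0.0200)

F = (2.7000, 1.2000, 2.5000)
τ = (-0.1700, -0.1300, 0.0200)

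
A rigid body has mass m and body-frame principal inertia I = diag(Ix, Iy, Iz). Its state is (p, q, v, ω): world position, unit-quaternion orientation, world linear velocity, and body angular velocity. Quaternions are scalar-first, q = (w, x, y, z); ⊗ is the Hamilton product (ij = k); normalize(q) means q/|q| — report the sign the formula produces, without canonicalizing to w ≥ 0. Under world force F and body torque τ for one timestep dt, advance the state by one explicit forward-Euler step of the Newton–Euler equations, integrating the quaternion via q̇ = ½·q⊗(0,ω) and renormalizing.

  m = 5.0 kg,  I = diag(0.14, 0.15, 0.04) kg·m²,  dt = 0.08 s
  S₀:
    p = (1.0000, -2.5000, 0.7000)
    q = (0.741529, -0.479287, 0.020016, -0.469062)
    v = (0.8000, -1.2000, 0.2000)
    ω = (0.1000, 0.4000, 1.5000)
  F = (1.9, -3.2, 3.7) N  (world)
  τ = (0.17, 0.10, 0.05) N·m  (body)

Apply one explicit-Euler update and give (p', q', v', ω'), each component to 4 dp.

p' = (1.0640, -2.5960, 0.7160)
q' = (0.7698, -0.4667, 0.0586, -0.4315)
v' = (0.8304, -1.2512, 0.2592)
ω' = (0.2349, 0.4453, 1.5992)

a = F/m = (0.3800, -0.6400, 0.7400)
new position p' = (1.0640, -2.5960, 0.7160)
new velocity v' = (0.8304, -1.2512, 0.2592)
ω×(Iω) gyroscopic = (-0.0660, 0.0150, 0.0004)
angular accel α = (1.6857, 0.5667, 1.2400)
ω + α·dt = (0.2349, 0.4453, 1.5992)
2q̇ = q⊗(0,ω) = (0.7435153, 0.2918017, 0.9686359, 0.9185771)
updated quaternion q' = (0.7698, -0.4667, 0.0586, -0.4315)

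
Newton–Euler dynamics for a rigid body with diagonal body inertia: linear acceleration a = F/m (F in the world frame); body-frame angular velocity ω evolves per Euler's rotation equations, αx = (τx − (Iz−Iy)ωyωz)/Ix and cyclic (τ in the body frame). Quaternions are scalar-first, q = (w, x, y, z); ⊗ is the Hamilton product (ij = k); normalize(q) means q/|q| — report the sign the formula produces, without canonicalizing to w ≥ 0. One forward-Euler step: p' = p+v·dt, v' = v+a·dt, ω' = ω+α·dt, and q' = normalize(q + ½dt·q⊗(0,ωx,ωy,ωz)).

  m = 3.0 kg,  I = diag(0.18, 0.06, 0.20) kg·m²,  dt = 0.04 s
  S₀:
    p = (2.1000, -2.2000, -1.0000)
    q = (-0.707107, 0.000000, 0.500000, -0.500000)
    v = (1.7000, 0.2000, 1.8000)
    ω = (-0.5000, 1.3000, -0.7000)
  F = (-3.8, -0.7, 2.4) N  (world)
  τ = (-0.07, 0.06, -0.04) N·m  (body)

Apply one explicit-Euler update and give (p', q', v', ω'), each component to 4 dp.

p' = (2.1680, -2.1920, -0.9280)
q' = (-0.7268, 0.0131, 0.4864, -0.4849)
v' = (1.6493, 0.1907, 1.8320)
ω' = (-0.4872, 1.3447, -0.7236)

a = (-1.2667, -0.2333, 0.8000)
p' = p + v·dt = (2.1680, -2.1920, -0.9280)
new velocity v' = (1.6493, 0.1907, 1.8320)
(τ − ω×Iω)/I = (0.3189, 1.1167, -0.5900)
ω + α·dt = (-0.4872, 1.3447, -0.7236)
2q̇ = q⊗(0,ω) = (-1.0000000, 0.6535535, -0.6692391, 0.7449749)
q + ½dt·q⊗(0,ω), renormalized = (-0.7268, 0.0131, 0.4864, -0.4849)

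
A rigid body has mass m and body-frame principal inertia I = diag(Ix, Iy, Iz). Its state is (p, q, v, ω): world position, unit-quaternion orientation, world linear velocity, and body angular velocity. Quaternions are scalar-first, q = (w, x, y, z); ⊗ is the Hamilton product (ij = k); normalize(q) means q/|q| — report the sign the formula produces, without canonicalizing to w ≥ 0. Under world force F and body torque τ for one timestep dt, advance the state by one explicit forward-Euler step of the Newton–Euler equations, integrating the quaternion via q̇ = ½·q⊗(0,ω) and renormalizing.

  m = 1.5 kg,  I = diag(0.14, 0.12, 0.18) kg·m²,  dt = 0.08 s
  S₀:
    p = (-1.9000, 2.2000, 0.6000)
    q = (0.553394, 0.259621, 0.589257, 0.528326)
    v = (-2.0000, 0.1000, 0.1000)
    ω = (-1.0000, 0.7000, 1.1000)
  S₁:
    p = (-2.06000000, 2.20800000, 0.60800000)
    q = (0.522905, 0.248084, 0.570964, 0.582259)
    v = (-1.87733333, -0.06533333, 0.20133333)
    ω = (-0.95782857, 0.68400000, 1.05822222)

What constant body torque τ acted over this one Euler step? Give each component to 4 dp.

ω₁ − ω₀ = (0.04217143, -0.01600000, -0.04177778)
τ = I·(Δω/dt) + ω₀×(Iω₀) = (0.1200, 0.0200, -0.0800)

τ = (0.1200, 0.0200, -0.0800)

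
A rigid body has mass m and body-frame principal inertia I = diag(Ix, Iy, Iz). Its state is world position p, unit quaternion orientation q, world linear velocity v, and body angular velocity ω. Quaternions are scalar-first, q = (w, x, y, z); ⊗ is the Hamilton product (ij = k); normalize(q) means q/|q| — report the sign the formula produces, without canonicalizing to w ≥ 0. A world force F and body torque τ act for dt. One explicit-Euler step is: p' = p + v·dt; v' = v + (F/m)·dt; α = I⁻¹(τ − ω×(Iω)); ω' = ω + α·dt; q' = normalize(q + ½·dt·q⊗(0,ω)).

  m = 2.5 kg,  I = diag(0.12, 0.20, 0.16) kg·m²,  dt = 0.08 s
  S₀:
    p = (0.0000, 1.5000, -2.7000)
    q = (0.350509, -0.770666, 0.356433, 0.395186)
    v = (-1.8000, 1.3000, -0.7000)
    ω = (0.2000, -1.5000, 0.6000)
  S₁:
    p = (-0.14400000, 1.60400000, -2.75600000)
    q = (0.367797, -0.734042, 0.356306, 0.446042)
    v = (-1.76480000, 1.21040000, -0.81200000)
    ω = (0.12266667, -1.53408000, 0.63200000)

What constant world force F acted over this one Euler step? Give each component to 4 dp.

F = (1.1000, -2.8000, -3.5000)

velocity change Δv = (0.03520000, -0.08960000, -0.11200000)
m·(v₁−v₀)/dt = (1.1000, -2.8000, -3.5000)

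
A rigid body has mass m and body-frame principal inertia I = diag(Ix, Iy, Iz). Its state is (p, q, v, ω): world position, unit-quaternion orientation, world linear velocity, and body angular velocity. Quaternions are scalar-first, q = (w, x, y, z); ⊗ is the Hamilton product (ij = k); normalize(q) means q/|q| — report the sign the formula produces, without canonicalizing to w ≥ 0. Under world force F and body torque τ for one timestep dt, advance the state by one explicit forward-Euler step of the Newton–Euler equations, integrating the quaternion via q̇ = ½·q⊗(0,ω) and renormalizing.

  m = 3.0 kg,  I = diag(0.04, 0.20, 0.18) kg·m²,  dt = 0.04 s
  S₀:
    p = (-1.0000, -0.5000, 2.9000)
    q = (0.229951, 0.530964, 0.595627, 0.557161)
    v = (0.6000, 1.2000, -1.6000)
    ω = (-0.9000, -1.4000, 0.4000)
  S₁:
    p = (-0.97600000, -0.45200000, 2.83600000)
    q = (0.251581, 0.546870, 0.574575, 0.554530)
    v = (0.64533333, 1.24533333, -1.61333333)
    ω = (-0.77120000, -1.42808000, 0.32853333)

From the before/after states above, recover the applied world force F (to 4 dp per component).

v₁ − v₀ = (0.04533333, 0.04533333, -0.01333333)
applied force F = (3.4000, 3.4000, -1.0000)

F = (3.4000, 3.4000, -1.0000)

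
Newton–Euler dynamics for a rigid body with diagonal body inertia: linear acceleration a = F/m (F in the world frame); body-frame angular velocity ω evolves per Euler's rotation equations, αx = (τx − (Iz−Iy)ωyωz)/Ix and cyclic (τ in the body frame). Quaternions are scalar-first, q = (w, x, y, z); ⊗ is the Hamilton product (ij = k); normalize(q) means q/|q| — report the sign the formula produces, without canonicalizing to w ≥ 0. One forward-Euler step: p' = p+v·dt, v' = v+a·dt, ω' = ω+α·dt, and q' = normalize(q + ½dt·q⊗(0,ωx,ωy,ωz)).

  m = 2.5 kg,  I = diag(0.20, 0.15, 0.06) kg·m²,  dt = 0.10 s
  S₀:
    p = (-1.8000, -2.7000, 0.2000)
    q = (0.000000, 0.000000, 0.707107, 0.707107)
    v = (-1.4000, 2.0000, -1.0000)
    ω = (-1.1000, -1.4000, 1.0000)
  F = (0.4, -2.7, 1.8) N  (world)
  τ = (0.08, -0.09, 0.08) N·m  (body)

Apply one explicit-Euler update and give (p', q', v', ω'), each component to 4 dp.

p' = (-1.9400, -2.5000, 0.1000)
q' = (0.0141, 0.0844, 0.6648, 0.7421)
v' = (-1.3840, 1.8920, -0.9280)
ω' = (-1.1230, -1.3573, 1.2617)

linear accel F/m = (0.1600, -1.0800, 0.7200)
new position p' = (-1.9400, -2.5000, 0.1000)
v' = v + a·dt = (-1.3840, 1.8920, -0.9280)
α = I⁻¹(τ − ω×Iω) = (-0.2300, 0.4267, 2.6167)
ω' = ω + α·dt = (-1.1230, -1.3573, 1.2617)
Hamilton product q⊗(0,ω) = (0.2828428, 1.6970568, -0.7778177, 0.7778177)
q' = normalize(q + ½dt·q⊗(0,ω)) = (0.0141, 0.0844, 0.6648, 0.7421)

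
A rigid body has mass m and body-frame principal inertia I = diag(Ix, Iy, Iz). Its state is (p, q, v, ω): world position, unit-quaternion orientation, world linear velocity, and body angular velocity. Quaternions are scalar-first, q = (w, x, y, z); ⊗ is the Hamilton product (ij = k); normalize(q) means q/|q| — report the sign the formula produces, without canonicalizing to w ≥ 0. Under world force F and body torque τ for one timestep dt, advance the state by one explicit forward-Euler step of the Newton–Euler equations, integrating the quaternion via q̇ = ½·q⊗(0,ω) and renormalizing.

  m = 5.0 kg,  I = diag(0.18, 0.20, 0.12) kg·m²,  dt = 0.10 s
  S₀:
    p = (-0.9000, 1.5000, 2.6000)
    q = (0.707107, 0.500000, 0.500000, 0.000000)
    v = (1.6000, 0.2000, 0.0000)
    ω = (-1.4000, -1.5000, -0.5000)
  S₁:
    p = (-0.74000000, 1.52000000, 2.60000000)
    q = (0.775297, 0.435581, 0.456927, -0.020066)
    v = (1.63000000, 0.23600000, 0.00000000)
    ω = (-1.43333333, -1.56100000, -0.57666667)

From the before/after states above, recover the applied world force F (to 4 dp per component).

v₁ − v₀ = (0.03000000, 0.03600000, 0.00000000)
m·(v₁−v₀)/dt = (1.5000, 1.8000, 0.0000)

F = (1.5000, 1.8000, 0.0000)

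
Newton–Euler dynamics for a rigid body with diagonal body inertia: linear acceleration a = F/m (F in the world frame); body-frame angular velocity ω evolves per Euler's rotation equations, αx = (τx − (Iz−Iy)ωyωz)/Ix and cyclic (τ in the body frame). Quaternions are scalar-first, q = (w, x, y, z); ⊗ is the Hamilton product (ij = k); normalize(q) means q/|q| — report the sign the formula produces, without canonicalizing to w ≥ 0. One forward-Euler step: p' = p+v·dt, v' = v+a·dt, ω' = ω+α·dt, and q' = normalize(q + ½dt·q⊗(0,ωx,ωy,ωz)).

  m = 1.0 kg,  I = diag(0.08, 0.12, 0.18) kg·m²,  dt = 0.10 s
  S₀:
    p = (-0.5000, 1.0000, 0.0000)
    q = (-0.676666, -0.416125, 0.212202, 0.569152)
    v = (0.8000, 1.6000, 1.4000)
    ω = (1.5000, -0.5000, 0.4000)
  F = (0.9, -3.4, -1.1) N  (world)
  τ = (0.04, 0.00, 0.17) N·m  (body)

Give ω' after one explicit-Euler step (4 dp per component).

precession coupling ω×(Iω) = (-0.0120, -0.0600, -0.0300)
(τ − ω×Iω)/I = (0.6500, 0.5000, 1.1111)
ω' = ω + α·dt = (1.5650, -0.4500, 0.5111)

ω' = (1.5650, -0.4500, 0.5111)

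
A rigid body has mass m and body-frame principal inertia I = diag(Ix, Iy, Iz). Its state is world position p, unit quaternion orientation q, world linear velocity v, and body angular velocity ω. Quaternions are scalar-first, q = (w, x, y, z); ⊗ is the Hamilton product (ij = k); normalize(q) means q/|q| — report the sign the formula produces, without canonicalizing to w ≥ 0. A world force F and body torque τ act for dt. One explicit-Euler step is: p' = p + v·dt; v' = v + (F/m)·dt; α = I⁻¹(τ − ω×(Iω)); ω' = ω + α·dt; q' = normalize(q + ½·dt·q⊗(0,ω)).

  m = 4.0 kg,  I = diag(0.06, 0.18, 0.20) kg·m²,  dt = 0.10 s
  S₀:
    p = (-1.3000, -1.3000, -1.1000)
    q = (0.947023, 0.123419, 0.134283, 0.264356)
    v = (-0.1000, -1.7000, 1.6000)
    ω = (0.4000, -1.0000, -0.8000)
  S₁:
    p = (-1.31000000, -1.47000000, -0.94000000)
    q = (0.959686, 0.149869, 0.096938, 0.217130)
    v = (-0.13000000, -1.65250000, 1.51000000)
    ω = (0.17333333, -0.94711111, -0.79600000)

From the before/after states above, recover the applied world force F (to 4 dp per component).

F = (-1.2000, 1.9000, -3.6000)

velocity change Δv = (-0.03000000, 0.04750000, -0.09000000)
F = m·Δv/dt = (-1.2000, 1.9000, -3.6000)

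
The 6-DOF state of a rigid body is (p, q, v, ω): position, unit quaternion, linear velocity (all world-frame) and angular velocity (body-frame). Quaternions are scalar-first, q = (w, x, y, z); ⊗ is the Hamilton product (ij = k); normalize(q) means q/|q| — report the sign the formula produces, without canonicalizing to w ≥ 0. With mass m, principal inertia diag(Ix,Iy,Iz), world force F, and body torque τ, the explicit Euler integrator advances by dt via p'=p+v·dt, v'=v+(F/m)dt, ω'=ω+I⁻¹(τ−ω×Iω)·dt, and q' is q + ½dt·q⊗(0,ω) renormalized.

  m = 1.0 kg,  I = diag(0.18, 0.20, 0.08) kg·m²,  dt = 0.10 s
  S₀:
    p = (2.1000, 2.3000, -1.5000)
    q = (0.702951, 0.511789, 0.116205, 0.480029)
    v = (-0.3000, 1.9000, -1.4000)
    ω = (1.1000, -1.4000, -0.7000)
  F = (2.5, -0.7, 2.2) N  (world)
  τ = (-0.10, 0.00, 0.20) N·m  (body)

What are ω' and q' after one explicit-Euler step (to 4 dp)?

ω' = (1.1098, -1.3615, -0.4115)
q' = (0.6966, 0.5774, 0.1108, 0.4113)

ω×(Iω) gyroscopic = (-0.1176, -0.0770, -0.0308)
angular accel α = (0.0978, 0.3850, 2.8850)
ω' = ω + α·dt = (1.1098, -1.3615, -0.4115)
Hamilton product q⊗(0,ω) = (-0.0642606, 1.3639432, -0.0978472, -1.3363958)
updated quaternion q' = (0.6966, 0.5774, 0.1108, 0.4113)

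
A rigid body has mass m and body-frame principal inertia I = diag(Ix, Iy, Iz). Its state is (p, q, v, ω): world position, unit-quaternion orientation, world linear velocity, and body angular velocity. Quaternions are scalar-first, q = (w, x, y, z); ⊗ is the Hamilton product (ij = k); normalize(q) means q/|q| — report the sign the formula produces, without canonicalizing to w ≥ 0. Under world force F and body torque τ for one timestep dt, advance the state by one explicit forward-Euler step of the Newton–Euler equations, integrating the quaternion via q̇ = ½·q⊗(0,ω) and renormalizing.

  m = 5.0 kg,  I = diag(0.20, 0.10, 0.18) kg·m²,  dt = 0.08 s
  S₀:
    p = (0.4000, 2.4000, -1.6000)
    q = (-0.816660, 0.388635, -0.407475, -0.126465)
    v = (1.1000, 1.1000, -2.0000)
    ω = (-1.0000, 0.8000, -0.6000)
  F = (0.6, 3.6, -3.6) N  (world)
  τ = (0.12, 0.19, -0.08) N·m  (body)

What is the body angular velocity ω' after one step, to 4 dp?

(τ − ω×Iω)/I = (0.7920, 1.7800, -0.8889)
ω + α·dt = (-0.9366, 0.9424, -0.6711)

ω' = (-0.9366, 0.9424, -0.6711)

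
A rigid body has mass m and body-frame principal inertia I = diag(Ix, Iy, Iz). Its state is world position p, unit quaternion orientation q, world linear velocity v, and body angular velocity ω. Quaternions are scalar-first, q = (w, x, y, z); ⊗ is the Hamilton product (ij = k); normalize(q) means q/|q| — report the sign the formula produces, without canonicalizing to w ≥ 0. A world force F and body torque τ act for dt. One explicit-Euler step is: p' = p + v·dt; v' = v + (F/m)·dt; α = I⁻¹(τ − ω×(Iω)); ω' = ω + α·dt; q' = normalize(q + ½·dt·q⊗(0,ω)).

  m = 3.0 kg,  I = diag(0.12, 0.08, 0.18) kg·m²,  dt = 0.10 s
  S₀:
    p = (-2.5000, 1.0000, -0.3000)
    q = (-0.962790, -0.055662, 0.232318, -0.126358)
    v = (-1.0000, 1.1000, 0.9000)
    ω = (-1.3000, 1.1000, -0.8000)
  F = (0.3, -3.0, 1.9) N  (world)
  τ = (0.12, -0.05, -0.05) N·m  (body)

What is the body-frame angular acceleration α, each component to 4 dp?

α = (1.7333, 0.1550, -0.5956)

ω×(Iω) gyroscopic = (-0.0880, -0.0624, 0.0572)
(τ − ω×Iω)/I = (1.7333, 0.1550, -0.5956)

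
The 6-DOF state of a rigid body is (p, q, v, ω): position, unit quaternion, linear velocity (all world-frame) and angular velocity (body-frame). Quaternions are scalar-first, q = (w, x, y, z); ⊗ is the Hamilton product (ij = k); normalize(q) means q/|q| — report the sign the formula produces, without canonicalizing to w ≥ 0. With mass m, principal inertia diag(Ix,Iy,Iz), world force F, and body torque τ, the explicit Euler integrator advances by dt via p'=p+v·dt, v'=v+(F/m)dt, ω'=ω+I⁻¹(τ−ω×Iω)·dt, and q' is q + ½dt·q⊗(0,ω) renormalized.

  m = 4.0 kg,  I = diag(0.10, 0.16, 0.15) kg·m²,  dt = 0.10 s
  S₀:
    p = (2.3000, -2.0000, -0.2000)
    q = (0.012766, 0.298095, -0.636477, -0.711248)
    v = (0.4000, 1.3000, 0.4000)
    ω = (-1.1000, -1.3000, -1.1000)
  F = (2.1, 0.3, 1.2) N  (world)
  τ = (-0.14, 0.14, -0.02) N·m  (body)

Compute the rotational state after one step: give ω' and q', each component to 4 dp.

α = I⁻¹(τ − ω×Iω) = (-1.2570, 1.2531, -0.7053)
new body rate ω' = (-1.2257, -1.1747, -1.1705)
q⊗(0,ω) = (-1.2818884, -0.2385403, 1.0936815, -1.1016908)
q' = normalize(q + ½dt·q⊗(0,ω)) = (-0.0511, 0.2847, -0.5788, -0.7624)

ω' = (-1.2257, -1.1747, -1.1705)
q' = (-0.0511, 0.2847, -0.5788, -0.7624)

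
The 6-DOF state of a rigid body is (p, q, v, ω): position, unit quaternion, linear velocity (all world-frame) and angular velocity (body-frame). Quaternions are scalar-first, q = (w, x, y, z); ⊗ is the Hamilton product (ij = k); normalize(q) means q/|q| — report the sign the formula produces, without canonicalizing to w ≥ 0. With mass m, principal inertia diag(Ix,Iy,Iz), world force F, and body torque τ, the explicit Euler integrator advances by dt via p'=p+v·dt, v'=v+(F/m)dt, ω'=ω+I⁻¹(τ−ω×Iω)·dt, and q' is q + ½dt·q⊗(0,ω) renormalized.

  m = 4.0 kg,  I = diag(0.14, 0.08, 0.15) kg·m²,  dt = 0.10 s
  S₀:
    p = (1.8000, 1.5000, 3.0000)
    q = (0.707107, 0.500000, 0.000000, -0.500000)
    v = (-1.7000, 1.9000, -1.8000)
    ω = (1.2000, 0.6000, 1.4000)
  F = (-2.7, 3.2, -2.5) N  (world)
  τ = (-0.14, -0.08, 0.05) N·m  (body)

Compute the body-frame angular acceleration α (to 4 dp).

α = (-1.4200, -0.7900, 0.6213)

precession coupling ω×(Iω) = (0.0588, -0.0168, -0.0432)
(τ − ω×Iω)/I = (-1.4200, -0.7900, 0.6213)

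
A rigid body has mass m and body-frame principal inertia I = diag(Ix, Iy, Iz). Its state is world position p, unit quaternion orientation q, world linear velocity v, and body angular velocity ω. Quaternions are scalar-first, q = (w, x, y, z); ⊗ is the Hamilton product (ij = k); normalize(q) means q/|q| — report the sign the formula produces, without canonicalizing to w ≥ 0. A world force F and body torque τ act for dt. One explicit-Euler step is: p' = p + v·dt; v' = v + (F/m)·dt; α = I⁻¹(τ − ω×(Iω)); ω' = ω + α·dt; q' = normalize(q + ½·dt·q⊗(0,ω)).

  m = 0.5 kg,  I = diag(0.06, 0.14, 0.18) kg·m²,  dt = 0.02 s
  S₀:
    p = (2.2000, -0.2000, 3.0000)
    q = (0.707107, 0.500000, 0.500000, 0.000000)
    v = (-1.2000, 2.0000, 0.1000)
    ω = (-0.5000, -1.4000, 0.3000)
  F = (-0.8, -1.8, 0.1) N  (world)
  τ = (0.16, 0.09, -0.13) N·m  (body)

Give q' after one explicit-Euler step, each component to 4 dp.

q' = (0.7165, 0.4979, 0.4885, -0.0024)

Hamilton product q⊗(0,ω) = (0.9500000, -0.2035535, -1.1399498, -0.2378679)
updated quaternion q' = (0.7165, 0.4979, 0.4885, -0.0024)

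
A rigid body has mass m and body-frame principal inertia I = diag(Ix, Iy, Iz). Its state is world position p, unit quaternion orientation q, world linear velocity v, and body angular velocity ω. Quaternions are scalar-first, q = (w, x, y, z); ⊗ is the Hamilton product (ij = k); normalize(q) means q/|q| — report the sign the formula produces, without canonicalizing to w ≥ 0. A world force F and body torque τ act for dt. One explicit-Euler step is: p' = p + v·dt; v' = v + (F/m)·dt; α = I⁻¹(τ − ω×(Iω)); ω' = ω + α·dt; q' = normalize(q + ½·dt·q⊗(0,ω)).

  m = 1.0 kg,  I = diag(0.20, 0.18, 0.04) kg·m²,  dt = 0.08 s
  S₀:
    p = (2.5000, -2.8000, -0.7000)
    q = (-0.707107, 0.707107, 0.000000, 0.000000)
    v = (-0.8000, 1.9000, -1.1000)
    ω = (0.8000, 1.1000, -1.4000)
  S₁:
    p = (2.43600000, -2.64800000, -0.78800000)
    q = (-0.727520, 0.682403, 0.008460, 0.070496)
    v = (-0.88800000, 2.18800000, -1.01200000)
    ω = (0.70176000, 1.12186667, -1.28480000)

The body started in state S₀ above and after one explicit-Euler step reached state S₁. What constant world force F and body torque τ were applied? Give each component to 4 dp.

F = (-1.1000, 3.6000, 1.1000)
τ = (-0.0300, -0.1300, 0.0400)

Δω = ω₁−ω₀ = (-0.09824000, 0.02186667, 0.11520000)
τ = I·(Δω/dt) + ω₀×(Iω₀) = (-0.0300, -0.1300, 0.0400)
Δv = v₁−v₀ = (-0.08800000, 0.28800000, 0.08800000)
F = m·Δv/dt = (-1.1000, 3.6000, 1.1000)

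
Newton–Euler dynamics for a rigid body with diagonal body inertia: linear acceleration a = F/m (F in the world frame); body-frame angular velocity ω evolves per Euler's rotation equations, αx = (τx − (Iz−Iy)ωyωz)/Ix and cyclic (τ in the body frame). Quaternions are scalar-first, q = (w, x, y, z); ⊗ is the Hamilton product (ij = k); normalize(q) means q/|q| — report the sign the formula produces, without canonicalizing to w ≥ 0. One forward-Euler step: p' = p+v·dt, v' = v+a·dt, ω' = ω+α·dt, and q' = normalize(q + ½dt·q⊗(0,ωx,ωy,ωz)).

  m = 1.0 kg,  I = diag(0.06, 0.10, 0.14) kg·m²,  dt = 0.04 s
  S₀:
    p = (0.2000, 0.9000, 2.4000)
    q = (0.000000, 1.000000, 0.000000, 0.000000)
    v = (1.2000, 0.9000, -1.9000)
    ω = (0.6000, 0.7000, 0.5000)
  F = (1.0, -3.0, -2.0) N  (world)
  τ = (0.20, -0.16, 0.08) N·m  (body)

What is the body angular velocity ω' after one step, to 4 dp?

angular accel α = (3.1000, -1.3600, 0.4514)
ω + α·dt = (0.7240, 0.6456, 0.5181)

ω' = (0.7240, 0.6456, 0.5181)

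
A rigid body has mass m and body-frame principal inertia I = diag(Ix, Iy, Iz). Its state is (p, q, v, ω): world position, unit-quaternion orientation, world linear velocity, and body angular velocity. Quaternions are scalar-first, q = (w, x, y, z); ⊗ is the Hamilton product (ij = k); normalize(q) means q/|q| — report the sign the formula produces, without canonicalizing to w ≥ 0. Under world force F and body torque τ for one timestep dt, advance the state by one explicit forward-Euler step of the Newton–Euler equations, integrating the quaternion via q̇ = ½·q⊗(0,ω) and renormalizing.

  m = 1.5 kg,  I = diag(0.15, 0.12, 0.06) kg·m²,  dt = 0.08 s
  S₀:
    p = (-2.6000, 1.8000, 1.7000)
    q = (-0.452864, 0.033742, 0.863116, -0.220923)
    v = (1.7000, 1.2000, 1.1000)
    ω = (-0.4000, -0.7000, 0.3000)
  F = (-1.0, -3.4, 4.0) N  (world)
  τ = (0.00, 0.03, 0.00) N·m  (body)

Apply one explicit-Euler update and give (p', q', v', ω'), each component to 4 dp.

p' = (-2.4640, 1.8960, 1.7880)
q' = (-0.4253, 0.0451, 0.8784, -0.2134)
v' = (1.6467, 1.0187, 1.3133)
ω' = (-0.4067, -0.6728, 0.3112)

linear accel F/m = (-0.6667, -2.2667, 2.6667)
new position p' = (-2.4640, 1.8960, 1.7880)
new velocity v' = (1.6467, 1.0187, 1.3133)
precession coupling ω×(Iω) = (0.0126, -0.0108, -0.0084)
α = I⁻¹(τ − ω×Iω) = (-0.0840, 0.3400, 0.1400)
ω + α·dt = (-0.4067, -0.6728, 0.3112)
Hamilton product q⊗(0,ω) = (0.6839549, 0.2854343, 0.3952514, 0.1857678)
q' = normalize(q + ½dt·q⊗(0,ω)) = (-0.4253, 0.0451, 0.8784, -0.2134)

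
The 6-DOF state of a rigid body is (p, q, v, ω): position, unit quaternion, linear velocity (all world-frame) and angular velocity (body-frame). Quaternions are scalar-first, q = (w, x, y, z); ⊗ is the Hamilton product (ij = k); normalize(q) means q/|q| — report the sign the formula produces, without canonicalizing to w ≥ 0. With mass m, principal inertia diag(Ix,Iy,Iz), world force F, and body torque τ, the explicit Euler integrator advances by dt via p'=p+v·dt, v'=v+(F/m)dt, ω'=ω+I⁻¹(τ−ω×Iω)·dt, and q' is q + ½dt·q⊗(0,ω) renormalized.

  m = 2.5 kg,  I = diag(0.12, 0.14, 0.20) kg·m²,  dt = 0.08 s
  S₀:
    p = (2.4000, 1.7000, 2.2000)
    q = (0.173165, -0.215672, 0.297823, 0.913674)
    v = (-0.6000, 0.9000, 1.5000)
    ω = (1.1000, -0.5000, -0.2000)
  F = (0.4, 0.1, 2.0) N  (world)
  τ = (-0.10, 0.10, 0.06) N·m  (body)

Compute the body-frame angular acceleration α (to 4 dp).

α = (-0.8833, 0.5886, 0.3550)

ω×(Iω) gyroscopic = (0.0060, 0.0176, -0.0110)
α = I⁻¹(τ − ω×Iω) = (-0.8833, 0.5886, 0.3550)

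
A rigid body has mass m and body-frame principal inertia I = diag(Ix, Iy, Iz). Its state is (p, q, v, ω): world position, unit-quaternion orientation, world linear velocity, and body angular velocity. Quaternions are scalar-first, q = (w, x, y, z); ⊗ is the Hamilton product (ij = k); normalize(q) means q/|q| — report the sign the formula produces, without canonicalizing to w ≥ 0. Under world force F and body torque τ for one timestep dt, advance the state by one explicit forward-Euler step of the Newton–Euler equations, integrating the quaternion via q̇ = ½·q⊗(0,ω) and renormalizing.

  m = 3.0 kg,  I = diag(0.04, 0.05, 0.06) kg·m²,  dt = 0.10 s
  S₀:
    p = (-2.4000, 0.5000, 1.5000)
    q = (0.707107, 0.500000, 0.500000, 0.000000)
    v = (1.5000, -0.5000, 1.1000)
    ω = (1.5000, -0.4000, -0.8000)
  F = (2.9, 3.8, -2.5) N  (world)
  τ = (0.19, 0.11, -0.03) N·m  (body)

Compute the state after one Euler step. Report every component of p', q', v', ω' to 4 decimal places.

p' = (-2.2500, 0.4500, 1.6100)
q' = (0.6770, 0.5310, 0.5039, -0.0755)
v' = (1.5967, -0.3733, 1.0167)
ω' = (1.9670, -0.2280, -0.8400)

α = I⁻¹(τ − ω×Iω) = (4.6700, 1.7200, -0.4000)
ω' = ω + α·dt = (1.9670, -0.2280, -0.8400)
q⊗(0,ω) = (-0.5500000, 0.6606605, 0.1171572, -1.5156856)
q' = normalize(q + ½dt·q⊗(0,ω)) = (0.6770, 0.5310, 0.5039, -0.0755)
new position p' = (-2.2500, 0.4500, 1.6100)
v' = v + a·dt = (1.5967, -0.3733, 1.0167)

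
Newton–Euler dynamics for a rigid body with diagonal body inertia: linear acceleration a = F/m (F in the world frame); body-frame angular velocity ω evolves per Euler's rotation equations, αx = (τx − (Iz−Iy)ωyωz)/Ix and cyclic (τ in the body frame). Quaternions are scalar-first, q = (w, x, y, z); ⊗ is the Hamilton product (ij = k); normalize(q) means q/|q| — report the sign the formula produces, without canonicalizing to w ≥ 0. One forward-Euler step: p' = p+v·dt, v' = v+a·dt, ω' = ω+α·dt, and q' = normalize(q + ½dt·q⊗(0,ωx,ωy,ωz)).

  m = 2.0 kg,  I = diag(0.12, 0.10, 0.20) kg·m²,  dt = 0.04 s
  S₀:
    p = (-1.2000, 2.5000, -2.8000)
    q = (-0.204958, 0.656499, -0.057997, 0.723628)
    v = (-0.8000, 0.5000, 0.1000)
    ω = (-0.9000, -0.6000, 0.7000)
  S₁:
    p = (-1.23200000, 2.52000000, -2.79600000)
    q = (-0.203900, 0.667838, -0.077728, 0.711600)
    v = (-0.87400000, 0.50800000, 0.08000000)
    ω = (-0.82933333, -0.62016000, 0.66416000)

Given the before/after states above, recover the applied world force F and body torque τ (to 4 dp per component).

v₁ − v₀ = (-0.07400000, 0.00800000, -0.02000000)
F = m·Δv/dt = (-3.7000, 0.4000, -1.0000)
Δω = ω₁−ω₀ = (0.07066667, -0.02016000, -0.03584000)
ω₀×(Iω₀) = (-0.0420, 0.0504, -0.0108)
applied torque τ = (0.1700, 0.0000, -0.1900)

F = (-3.7000, 0.4000, -1.0000)
τ = (0.1700, 0.0000, -0.1900)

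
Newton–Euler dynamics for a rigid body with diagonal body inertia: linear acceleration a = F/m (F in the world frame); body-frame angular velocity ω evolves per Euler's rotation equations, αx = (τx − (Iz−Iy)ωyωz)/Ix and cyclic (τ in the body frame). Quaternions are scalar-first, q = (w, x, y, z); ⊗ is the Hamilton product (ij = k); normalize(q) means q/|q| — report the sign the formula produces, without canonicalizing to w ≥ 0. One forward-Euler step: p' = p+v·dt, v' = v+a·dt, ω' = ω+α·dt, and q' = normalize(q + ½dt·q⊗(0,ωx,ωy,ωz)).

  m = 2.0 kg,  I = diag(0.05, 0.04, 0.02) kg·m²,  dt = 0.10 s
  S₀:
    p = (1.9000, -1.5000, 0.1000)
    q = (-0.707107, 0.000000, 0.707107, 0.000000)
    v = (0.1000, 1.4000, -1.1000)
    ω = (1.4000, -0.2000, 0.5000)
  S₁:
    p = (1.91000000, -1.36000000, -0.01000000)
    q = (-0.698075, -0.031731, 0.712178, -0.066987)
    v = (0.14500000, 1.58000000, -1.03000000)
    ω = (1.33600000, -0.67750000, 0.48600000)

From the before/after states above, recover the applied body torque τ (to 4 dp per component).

Δω = ω₁−ω₀ = (-0.06400000, -0.47750000, -0.01400000)
τ = I·(Δω/dt) + ω₀×(Iω₀) = (-0.0300, -0.1700, 0.0000)

τ = (-0.0300, -0.1700, 0.0000)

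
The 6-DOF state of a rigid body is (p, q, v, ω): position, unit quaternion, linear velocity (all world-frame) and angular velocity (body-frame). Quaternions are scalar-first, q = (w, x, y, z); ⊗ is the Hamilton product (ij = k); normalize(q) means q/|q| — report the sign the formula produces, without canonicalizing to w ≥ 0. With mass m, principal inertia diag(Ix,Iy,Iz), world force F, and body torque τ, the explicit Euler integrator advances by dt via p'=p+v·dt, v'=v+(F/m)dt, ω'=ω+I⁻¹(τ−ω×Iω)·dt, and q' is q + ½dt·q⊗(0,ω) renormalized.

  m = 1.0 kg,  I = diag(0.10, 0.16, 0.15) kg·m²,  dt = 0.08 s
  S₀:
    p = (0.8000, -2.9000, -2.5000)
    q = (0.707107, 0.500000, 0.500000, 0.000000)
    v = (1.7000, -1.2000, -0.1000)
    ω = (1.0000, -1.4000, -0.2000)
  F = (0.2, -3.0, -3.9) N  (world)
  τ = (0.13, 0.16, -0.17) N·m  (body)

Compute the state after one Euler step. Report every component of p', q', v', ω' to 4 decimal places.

a = F/m = (0.2000, -3.0000, -3.9000)
p + v·dt = (0.9360, -2.9960, -2.5080)
v + (F/m)dt = (1.7160, -1.4400, -0.4120)
gyro term ω×Iω = (-0.0028, 0.0100, -0.0840)
angular accel α = (1.3280, 0.9375, -0.5733)
ω' = ω + α·dt = (1.1062, -1.3250, -0.2459)
Hamilton product q⊗(0,ω) = (0.2000000, 0.6071070, -0.8899498, -1.3414214)
updated quaternion q' = (0.7134, 0.5230, 0.4633, -0.0535)

p' = (0.9360, -2.9960, -2.5080)
q' = (0.7134, 0.5230, 0.4633, -0.0535)
v' = (1.7160, -1.4400, -0.4120)
ω' = (1.1062, -1.3250, -0.2459)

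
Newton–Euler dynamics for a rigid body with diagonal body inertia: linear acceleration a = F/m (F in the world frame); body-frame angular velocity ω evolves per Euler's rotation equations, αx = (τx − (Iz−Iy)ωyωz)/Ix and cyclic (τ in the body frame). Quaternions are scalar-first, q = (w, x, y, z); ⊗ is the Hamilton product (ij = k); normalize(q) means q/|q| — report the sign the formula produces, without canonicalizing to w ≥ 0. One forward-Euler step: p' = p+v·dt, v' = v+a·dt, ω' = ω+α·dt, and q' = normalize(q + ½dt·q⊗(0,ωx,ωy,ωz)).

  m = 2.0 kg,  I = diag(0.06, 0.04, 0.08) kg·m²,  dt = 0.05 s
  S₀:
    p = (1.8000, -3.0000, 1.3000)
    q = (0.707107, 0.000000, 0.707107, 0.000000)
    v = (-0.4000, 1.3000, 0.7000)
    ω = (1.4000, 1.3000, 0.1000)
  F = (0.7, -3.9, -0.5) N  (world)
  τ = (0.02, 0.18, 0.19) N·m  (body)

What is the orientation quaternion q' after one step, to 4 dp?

Hamilton product q⊗(0,ω) = (-0.9192391, 1.0606605, 0.9192391, -0.9192391)
q' = normalize(q + ½dt·q⊗(0,ω)) = (0.6833, 0.0265, 0.7293, -0.0230)

q' = (0.6833, 0.0265, 0.7293, -0.0230)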